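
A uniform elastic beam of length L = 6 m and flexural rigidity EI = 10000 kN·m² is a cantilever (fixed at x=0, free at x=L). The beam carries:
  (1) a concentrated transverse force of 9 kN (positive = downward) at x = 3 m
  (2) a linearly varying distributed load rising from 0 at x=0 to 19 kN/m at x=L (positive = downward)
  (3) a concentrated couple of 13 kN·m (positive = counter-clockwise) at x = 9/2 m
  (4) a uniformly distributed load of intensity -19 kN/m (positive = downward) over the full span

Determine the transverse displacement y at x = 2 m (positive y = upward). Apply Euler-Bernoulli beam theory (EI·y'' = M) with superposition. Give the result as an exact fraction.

y(2) = 1663/112500 m

Load 1 — point force P=9 kN at a=3 m (b=L-a=3):
  y_1 = -Px²(3a-x)/(6EI)  [x≤a] = -9·2²·(3·3-2)/(6·10000) = -21/5000 m
Load 2 — triangular load w₀=19 kN/m (0→w₀ over full span):
  y_2 = (w₀Lx³/12-w₀L²x²/6-w₀x⁵/(120L))/EI = (19·6·2³/12-19·6²·2²/6-19·2⁵/(120·6))/10000 = -8569/225000 m
Load 3 — applied couple M₀=13 kN·m at a=9/2 m (b=L-a=3/2):
  y_3 = M₀x²/(2EI)  [x≤a] = 13·2²/(2·10000) = 13/5000 m
Load 4 — uniform load w=-19 kN/m over full span:
  y_4 = -wx²(x²-4Lx+6L²)/(24EI) = -(-19)·2²·(2²-4·6·2+6·6²)/(24·10000) = 817/15000 m
Superposition: y = Σ y_i = 1663/112500 m ≈ 0.014782 m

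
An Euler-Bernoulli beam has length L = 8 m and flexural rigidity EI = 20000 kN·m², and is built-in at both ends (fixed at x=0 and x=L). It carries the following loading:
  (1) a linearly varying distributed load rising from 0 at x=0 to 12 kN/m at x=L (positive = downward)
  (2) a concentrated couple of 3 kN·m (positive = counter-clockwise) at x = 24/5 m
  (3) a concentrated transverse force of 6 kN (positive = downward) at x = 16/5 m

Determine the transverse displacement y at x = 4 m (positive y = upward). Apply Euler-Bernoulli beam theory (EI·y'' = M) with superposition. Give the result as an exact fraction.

y(4) = -627/156250 m

Load 1 — triangular load w₀=12 kN/m (0→w₀ over full span):
  y_1 = -w₀x²(L-x)²(x+2L)/(120LEI) = -12·4²·(8-4)²·(4+2·8)/(120·8·20000) = -2/625 m
Load 2 — applied couple M₀=3 kN·m at a=24/5 m (b=L-a=16/5):
  y_2 = (R_Ax³/6 - M_Ax²/2)/EI  [x≤a] with R_A=27/50, M_A=24/25 = ((27/50)·4³/6 - (24/25)·4²/2)/20000 = -3/31250 m
Load 3 — point force P=6 kN at a=16/5 m (b=L-a=24/5):
  y_3 = -Pa²(L-x)²(3bL-(3b+a)(L-x))/(6L³EI)  [x>a] = -6·(16/5)²·(8-4)²·(3·(24/5)·8-(3·(24/5)+(16/5))·(8-4))/(6·8³·20000) = -56/78125 m
Superposition: y = Σ y_i = -627/156250 m ≈ -0.004013 m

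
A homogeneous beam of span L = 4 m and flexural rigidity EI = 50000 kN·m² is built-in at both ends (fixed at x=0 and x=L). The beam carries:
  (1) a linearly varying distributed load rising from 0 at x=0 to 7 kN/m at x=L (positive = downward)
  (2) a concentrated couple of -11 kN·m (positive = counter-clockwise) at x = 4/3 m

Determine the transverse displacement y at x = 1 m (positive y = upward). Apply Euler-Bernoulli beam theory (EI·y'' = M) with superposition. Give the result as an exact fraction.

Load 1 — triangular load w₀=7 kN/m (0→w₀ over full span):
  y_1 = -w₀x²(L-x)²(x+2L)/(120LEI) = -7·1²·(4-1)²·(1+2·4)/(120·4·50000) = -189/8000000 m
Load 2 — applied couple M₀=-11 kN·m at a=4/3 m (b=L-a=8/3):
  y_2 = (R_Ax³/6 - M_Ax²/2)/EI  [x≤a] with R_A=-11/3, M_A=0 = ((-11/3)·1³/6 - 0·1²/2)/50000 = -11/900000 m
Superposition: y = Σ y_i = -2581/72000000 m ≈ -0.000036 m

y(1) = -2581/72000000 m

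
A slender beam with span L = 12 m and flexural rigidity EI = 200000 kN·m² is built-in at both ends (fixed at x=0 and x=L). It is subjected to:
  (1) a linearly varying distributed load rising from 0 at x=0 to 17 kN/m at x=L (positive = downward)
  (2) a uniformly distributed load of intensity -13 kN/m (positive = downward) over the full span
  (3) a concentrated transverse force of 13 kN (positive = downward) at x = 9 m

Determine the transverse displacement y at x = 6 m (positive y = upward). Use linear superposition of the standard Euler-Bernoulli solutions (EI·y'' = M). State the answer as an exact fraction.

y(6) = 369/400000 m

Load 1 — triangular load w₀=17 kN/m (0→w₀ over full span):
  y_1 = -w₀x²(L-x)²(x+2L)/(120LEI) = -17·6²·(12-6)²·(6+2·12)/(120·12·200000) = -459/200000 m
Load 2 — uniform load w=-13 kN/m over full span:
  y_2 = -wx²(L-x)²/(24EI) = -(-13)·6²·(12-6)²/(24·200000) = 351/100000 m
Load 3 — point force P=13 kN at a=9 m (b=L-a=3):
  y_3 = -Pb²x²(3aL-(3a+b)x)/(6L³EI)  [x≤a] = -13·3²·6²·(3·9·12-(3·9+3)·6)/(6·12³·200000) = -117/400000 m
Superposition: y = Σ y_i = 369/400000 m ≈ 0.000923 m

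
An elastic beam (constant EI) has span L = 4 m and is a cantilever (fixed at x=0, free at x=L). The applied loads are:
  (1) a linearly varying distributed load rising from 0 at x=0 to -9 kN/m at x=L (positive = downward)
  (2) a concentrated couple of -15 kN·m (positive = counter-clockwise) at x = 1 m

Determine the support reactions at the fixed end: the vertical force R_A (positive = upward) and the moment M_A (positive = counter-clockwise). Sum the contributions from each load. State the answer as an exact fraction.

R_A = -18 kN, M_A = -33 kN·m

Load 1 — triangular load w₀=-9 kN/m (0→w₀ over full span):
  R_A = w₀L/2 = (-9)·4/2 = -18 kN
  M_A = w₀L²/3 = (-9)·4²/3 = -48 kN·m
Load 2 — applied couple M₀=-15 kN·m at a=1 m (b=L-a=3):
  R_A = 0 kN
  M_A = -M₀ = -(-15) = 15 kN·m
Superposition: R_A = -18 kN, M_A = -33 kN·m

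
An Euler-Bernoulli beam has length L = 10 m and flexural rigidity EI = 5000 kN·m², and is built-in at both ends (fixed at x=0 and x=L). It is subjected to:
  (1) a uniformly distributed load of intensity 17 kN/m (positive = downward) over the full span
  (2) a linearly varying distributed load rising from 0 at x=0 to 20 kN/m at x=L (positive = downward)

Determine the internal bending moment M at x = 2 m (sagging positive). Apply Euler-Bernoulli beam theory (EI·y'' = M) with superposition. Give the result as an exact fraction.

M(2) = -15 kN·m

Load 1 — uniform load w=17 kN/m over full span:
  M_1 = wLx/2 - wL²/12 - wx²/2 = 17·10·2/2 - 17·10²/12 - 17·2²/2 = -17/3 kN·m
Load 2 — triangular load w₀=20 kN/m (0→w₀ over full span):
  M_2 = 3w₀Lx/20 - w₀L²/30 - w₀x³/(6L) = 3·20·10·2/20 - 20·10²/30 - 20·2³/(6·10) = -28/3 kN·m
Superposition: M = Σ M_i = -15 kN·m ≈ -15.000000 kN·m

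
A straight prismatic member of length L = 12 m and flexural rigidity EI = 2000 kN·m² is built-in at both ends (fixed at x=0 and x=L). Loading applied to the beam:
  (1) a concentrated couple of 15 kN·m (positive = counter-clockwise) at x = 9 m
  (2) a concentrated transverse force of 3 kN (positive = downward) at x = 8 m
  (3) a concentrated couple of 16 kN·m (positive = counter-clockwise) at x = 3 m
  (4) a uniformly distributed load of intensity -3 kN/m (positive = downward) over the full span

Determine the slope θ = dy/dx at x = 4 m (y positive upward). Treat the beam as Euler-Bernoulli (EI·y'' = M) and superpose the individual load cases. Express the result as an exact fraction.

Load 1 — applied couple M₀=15 kN·m at a=9 m (b=L-a=3):
  θ_1 = (R_Ax²/2 - M_Ax)/EI  [x≤a] with R_A=45/32, M_A=75/16 = ((45/32)·4²/2 - (75/16)·4)/2000 = -3/800 rad
Load 2 — point force P=3 kN at a=8 m (b=L-a=4):
  θ_2 = -Pb²x(2aL-(3a+b)x)/(2L³EI)  [x≤a] = -3·4²·4·(2·8·12-(3·8+4)·4)/(2·12³·2000) = -1/450 rad
Load 3 — applied couple M₀=16 kN·m at a=3 m (b=L-a=9):
  θ_3 = (R_Ax²/2 - M_Ax - M₀(x-a))/EI  [x>a] with R_A=3/2, M_A=-3 = ((3/2)·4²/2 - (-3)·4 - 16·(4-3))/2000 = 1/250 rad
Load 4 — uniform load w=-3 kN/m over full span:
  θ_4 = -wx(L-x)(L-2x)/(12EI) = -(-3)·4·(12-4)·(12-2·4)/(12·2000) = 2/125 rad
Superposition: θ = Σ θ_i = 101/7200 rad ≈ 0.014028 rad

θ(4) = 101/7200 rad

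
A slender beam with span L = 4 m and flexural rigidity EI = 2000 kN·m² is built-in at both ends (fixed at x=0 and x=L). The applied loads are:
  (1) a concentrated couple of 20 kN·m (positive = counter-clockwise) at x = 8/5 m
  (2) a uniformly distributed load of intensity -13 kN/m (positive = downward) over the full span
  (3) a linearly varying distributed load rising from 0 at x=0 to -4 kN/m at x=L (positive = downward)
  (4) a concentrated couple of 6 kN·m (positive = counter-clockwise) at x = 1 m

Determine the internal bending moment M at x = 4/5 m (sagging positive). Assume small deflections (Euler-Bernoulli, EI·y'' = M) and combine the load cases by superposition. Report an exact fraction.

M(4/5) = 6827/1000 kN·m

Load 1 — applied couple M₀=20 kN·m at a=8/5 m (b=L-a=12/5):
  M_1 = R_Ax - M_A  [x≤a] with R_A=36/5, M_A=12/5 = (36/5)·(4/5) - (12/5) = 84/25 kN·m
Load 2 — uniform load w=-13 kN/m over full span:
  M_2 = wLx/2 - wL²/12 - wx²/2 = (-13)·4·(4/5)/2 - (-13)·4²/12 - (-13)·(4/5)²/2 = 52/75 kN·m
Load 3 — triangular load w₀=-4 kN/m (0→w₀ over full span):
  M_3 = 3w₀Lx/20 - w₀L²/30 - w₀x³/(6L) = 3·(-4)·4·(4/5)/20 - (-4)·4²/30 - (-4)·(4/5)³/(6·4) = 112/375 kN·m
Load 4 — applied couple M₀=6 kN·m at a=1 m (b=L-a=3):
  M_4 = R_Ax - M_A  [x≤a] with R_A=27/16, M_A=-9/8 = (27/16)·(4/5) - (-9/8) = 99/40 kN·m
Superposition: M = Σ M_i = 6827/1000 kN·m ≈ 6.827000 kN·m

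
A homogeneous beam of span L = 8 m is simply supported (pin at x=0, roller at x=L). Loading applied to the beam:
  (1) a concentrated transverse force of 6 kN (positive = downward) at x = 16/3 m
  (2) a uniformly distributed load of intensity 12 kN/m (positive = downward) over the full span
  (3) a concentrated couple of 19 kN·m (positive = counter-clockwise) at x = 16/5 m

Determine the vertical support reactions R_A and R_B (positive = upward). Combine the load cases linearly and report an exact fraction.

Load 1 — point force P=6 kN at a=16/3 m (b=L-a=8/3):
  R_A = Pb/L = 6·(8/3)/8 = 2 kN
  R_B = Pa/L = 6·(16/3)/8 = 4 kN
Load 2 — uniform load w=12 kN/m over full span:
  R_A = wL/2 = 12·8/2 = 48 kN
  R_B = wL/2 = 12·8/2 = 48 kN
Load 3 — applied couple M₀=19 kN·m at a=16/5 m (b=L-a=24/5):
  R_A = M₀/L = 19/8 kN
  R_B = -M₀/L = -19/8 kN
Superposition: R_A = 419/8 kN, R_B = 397/8 kN

R_A = 419/8 kN, R_B = 397/8 kN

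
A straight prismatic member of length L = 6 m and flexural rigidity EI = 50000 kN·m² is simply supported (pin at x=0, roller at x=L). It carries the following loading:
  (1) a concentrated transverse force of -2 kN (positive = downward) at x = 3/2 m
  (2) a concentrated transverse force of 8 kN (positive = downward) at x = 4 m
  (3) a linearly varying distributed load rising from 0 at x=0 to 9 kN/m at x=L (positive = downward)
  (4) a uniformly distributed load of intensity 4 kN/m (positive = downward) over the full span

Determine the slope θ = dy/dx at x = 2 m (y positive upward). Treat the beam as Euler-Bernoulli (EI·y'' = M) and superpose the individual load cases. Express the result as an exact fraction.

Load 1 — point force P=-2 kN at a=3/2 m (b=L-a=9/2):
  θ_1 = -Pa(2L²-6Lx+3x²+a²)/(6LEI)  [x>a] = -(-2)·(3/2)·(2·6²-6·6·2+3·2²+(3/2)²)/(6·6·50000) = 19/800000 rad
Load 2 — point force P=8 kN at a=4 m (b=L-a=2):
  θ_2 = -Pb(L²-b²-3x²)/(6LEI)  [x≤a] = -8·2·(6²-2²-3·2²)/(6·6·50000) = -1/5625 rad
Load 3 — triangular load w₀=9 kN/m (0→w₀ over full span):
  θ_3 = -w₀(7L⁴-30L²x²+15x⁴)/(360LEI) = -9·(7·6⁴-30·6²·2²+15·2⁴)/(360·6·50000) = -13/31250 rad
Load 4 — uniform load w=4 kN/m over full span:
  θ_4 = -w(L³-6Lx²+4x³)/(24EI) = -4·(6³-6·6·2²+4·2³)/(24·50000) = -13/37500 rad
Superposition: θ = Σ θ_i = -33001/36000000 rad ≈ -0.000917 rad

θ(2) = -33001/36000000 rad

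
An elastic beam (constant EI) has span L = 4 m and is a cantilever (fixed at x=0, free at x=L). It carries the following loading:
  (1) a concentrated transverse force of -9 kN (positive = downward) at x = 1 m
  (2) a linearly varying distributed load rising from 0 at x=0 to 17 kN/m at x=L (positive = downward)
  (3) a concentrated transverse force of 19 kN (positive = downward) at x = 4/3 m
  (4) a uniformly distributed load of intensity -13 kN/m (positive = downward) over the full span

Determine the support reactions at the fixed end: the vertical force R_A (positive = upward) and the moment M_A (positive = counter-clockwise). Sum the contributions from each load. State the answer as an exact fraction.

Load 1 — point force P=-9 kN at a=1 m (b=L-a=3):
  R_A = P = (-9) = -9 kN
  M_A = Pa = (-9)·1 = -9 kN·m
Load 2 — triangular load w₀=17 kN/m (0→w₀ over full span):
  R_A = w₀L/2 = 17·4/2 = 34 kN
  M_A = w₀L²/3 = 17·4²/3 = 272/3 kN·m
Load 3 — point force P=19 kN at a=4/3 m (b=L-a=8/3):
  R_A = P = 19 kN
  M_A = Pa = 19·(4/3) = 76/3 kN·m
Load 4 — uniform load w=-13 kN/m over full span:
  R_A = wL = (-13)·4 = -52 kN
  M_A = wL²/2 = (-13)·4²/2 = -104 kN·m
Superposition: R_A = -8 kN, M_A = 3 kN·m

R_A = -8 kN, M_A = 3 kN·m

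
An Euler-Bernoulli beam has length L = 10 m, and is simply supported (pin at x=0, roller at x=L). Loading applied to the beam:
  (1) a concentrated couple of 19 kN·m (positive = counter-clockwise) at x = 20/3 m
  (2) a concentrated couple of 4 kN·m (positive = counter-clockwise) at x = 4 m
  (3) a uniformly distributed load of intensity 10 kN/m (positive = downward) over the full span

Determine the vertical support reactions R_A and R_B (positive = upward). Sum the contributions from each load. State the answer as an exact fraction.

Load 1 — applied couple M₀=19 kN·m at a=20/3 m (b=L-a=10/3):
  R_A = M₀/L = 19/10 kN
  R_B = -M₀/L = -19/10 kN
Load 2 — applied couple M₀=4 kN·m at a=4 m (b=L-a=6):
  R_A = M₀/L = 4/10 = 2/5 kN
  R_B = -M₀/L = -4/10 = -2/5 kN
Load 3 — uniform load w=10 kN/m over full span:
  R_A = wL/2 = 10·10/2 = 50 kN
  R_B = wL/2 = 10·10/2 = 50 kN
Superposition: R_A = 523/10 kN, R_B = 477/10 kN

R_A = 523/10 kN, R_B = 477/10 kN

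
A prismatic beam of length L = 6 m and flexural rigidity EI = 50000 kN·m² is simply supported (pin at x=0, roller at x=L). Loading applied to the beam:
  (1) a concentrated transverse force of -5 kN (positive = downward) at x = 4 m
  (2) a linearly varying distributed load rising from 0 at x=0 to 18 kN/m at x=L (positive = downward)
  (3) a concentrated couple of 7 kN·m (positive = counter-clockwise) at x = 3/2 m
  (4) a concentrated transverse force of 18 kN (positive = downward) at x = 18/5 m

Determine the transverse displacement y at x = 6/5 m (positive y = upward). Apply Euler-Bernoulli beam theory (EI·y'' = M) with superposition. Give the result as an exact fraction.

Load 1 — point force P=-5 kN at a=4 m (b=L-a=2):
  y_1 = -Pbx(L²-b²-x²)/(6LEI)  [x≤a] = -(-5)·2·(6/5)·(6²-2²-(6/5)²)/(6·6·50000) = 191/937500 m
Load 2 — triangular load w₀=18 kN/m (0→w₀ over full span):
  y_2 = -w₀x(7L⁴-10L²x²+3x⁴)/(360LEI) = -18·(6/5)·(7·6⁴-10·6²·(6/5)²+3·(6/5)⁴)/(360·6·50000) = -83592/48828125 m
Load 3 — applied couple M₀=7 kN·m at a=3/2 m (b=L-a=9/2):
  y_3 = (M₀x³/(6L)+C₁x)/EI  [x≤a] with C₁=M₀(3b²-L²)/(6L)=77/16 = (7·(6/5)³/(6·6)+(77/16)·(6/5))/50000 = 6111/50000000 m
Load 4 — point force P=18 kN at a=18/5 m (b=L-a=12/5):
  y_4 = -Pbx(L²-b²-x²)/(6LEI)  [x≤a] = -18·(12/5)·(6/5)·(6²-(12/5)²-(6/5)²)/(6·6·50000) = -324/390625 m
Superposition: y = Σ y_i = -41539703/18750000000 m ≈ -0.002215 m

y(6/5) = -41539703/18750000000 m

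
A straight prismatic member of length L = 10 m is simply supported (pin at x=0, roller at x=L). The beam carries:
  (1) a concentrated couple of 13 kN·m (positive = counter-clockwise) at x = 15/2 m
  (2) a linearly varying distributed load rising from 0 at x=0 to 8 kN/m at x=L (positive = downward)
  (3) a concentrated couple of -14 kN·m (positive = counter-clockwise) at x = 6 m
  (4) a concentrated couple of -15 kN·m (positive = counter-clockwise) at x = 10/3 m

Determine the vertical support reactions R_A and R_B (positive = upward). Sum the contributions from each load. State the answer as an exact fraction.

R_A = 176/15 kN, R_B = 424/15 kN

Load 1 — applied couple M₀=13 kN·m at a=15/2 m (b=L-a=5/2):
  R_A = M₀/L = 13/10 kN
  R_B = -M₀/L = -13/10 kN
Load 2 — triangular load w₀=8 kN/m (0→w₀ over full span):
  R_A = w₀L/6 = 8·10/6 = 40/3 kN
  R_B = w₀L/3 = 8·10/3 = 80/3 kN
Load 3 — applied couple M₀=-14 kN·m at a=6 m (b=L-a=4):
  R_A = M₀/L = (-14)/10 = -7/5 kN
  R_B = -M₀/L = -(-14)/10 = 7/5 kN
Load 4 — applied couple M₀=-15 kN·m at a=10/3 m (b=L-a=20/3):
  R_A = M₀/L = (-15)/10 = -3/2 kN
  R_B = -M₀/L = -(-15)/10 = 3/2 kN
Superposition: R_A = 176/15 kN, R_B = 424/15 kN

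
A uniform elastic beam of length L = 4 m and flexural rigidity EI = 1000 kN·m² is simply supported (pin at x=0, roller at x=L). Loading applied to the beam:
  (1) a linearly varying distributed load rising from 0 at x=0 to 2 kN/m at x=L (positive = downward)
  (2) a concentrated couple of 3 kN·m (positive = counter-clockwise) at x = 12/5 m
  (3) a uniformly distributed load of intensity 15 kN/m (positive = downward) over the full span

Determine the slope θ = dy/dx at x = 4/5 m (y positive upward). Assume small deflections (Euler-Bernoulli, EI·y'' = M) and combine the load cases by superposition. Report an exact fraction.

θ(4/5) = -48587/1406250 rad

Load 1 — triangular load w₀=2 kN/m (0→w₀ over full span):
  θ_1 = -w₀(7L⁴-30L²x²+15x⁴)/(360LEI) = -2·(7·4⁴-30·4²·(4/5)²+15·(4/5)⁴)/(360·4·1000) = -1456/703125 rad
Load 2 — applied couple M₀=3 kN·m at a=12/5 m (b=L-a=8/5):
  θ_2 = (M₀x²/(2L)+C₁)/EI  [x≤a] with C₁=M₀(3b²-L²)/(6L)=-26/25 = (3·(4/5)²/(2·4)+(-26/25))/1000 = -1/1250 rad
Load 3 — uniform load w=15 kN/m over full span:
  θ_3 = -w(L³-6Lx²+4x³)/(24EI) = -15·(4³-6·4·(4/5)²+4·(4/5)³)/(24·1000) = -99/3125 rad
Superposition: θ = Σ θ_i = -48587/1406250 rad ≈ -0.034551 rad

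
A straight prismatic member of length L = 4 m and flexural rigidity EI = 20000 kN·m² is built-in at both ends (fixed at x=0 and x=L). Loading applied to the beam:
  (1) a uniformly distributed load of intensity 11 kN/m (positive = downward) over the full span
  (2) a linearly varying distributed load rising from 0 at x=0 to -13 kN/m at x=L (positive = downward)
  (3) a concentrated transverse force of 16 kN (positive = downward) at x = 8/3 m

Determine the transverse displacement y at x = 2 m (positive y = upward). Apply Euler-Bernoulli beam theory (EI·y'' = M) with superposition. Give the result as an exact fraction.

y(2) = -563/1620000 m

Load 1 — uniform load w=11 kN/m over full span:
  y_1 = -wx²(L-x)²/(24EI) = -11·2²·(4-2)²/(24·20000) = -11/30000 m
Load 2 — triangular load w₀=-13 kN/m (0→w₀ over full span):
  y_2 = -w₀x²(L-x)²(x+2L)/(120LEI) = -(-13)·2²·(4-2)²·(2+2·4)/(120·4·20000) = 13/60000 m
Load 3 — point force P=16 kN at a=8/3 m (b=L-a=4/3):
  y_3 = -Pb²x²(3aL-(3a+b)x)/(6L³EI)  [x≤a] = -16·(4/3)²·2²·(3·(8/3)·4-(3·(8/3)+(4/3))·2)/(6·4³·20000) = -2/10125 m
Superposition: y = Σ y_i = -563/1620000 m ≈ -0.000348 m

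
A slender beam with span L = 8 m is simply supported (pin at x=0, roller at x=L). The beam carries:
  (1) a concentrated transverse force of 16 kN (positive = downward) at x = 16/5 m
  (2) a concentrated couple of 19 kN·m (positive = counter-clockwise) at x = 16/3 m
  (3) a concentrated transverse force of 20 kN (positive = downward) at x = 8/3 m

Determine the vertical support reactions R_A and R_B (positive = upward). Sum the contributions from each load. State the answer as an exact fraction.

Load 1 — point force P=16 kN at a=16/5 m (b=L-a=24/5):
  R_A = Pb/L = 16·(24/5)/8 = 48/5 kN
  R_B = Pa/L = 16·(16/5)/8 = 32/5 kN
Load 2 — applied couple M₀=19 kN·m at a=16/3 m (b=L-a=8/3):
  R_A = M₀/L = 19/8 kN
  R_B = -M₀/L = -19/8 kN
Load 3 — point force P=20 kN at a=8/3 m (b=L-a=16/3):
  R_A = Pb/L = 20·(16/3)/8 = 40/3 kN
  R_B = Pa/L = 20·(8/3)/8 = 20/3 kN
Superposition: R_A = 3037/120 kN, R_B = 1283/120 kN

R_A = 3037/120 kN, R_B = 1283/120 kN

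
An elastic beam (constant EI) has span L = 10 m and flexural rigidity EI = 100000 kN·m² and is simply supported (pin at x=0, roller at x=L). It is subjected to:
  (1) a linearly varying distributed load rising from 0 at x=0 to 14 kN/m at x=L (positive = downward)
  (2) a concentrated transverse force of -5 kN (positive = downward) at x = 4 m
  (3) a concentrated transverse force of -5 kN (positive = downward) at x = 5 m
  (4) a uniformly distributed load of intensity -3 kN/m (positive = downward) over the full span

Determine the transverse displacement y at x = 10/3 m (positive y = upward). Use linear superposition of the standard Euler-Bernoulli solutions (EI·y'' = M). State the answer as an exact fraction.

y(10/3) = -73421/29160000 m

Load 1 — triangular load w₀=14 kN/m (0→w₀ over full span):
  y_1 = -w₀x(7L⁴-10L²x²+3x⁴)/(360LEI) = -14·(10/3)·(7·10⁴-10·10²·(10/3)²+3·(10/3)⁴)/(360·10·100000) = -28/3645 m
Load 2 — point force P=-5 kN at a=4 m (b=L-a=6):
  y_2 = -Pbx(L²-b²-x²)/(6LEI)  [x≤a] = -(-5)·6·(10/3)·(10²-6²-(10/3)²)/(6·10·100000) = 119/135000 m
Load 3 — point force P=-5 kN at a=5 m (b=L-a=5):
  y_3 = -Pbx(L²-b²-x²)/(6LEI)  [x≤a] = -(-5)·5·(10/3)·(10²-5²-(10/3)²)/(6·10·100000) = 23/25920 m
Load 4 — uniform load w=-3 kN/m over full span:
  y_4 = -wx(L³-2Lx²+x³)/(24EI) = -(-3)·(10/3)·(10³-2·10·(10/3)²+(10/3)³)/(24·100000) = 11/3240 m
Superposition: y = Σ y_i = -73421/29160000 m ≈ -0.002518 m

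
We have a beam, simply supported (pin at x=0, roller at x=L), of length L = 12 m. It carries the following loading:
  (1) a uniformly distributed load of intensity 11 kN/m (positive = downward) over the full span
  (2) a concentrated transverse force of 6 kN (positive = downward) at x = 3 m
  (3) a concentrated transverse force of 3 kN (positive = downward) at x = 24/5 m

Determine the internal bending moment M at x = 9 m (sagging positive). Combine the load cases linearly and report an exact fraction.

M(9) = 783/5 kN·m

Load 1 — uniform load w=11 kN/m over full span:
  M_1 = wx(L-x)/2 = 11·9·(12-9)/2 = 297/2 kN·m
Load 2 — point force P=6 kN at a=3 m (b=L-a=9):
  M_2 = Pa(L-x)/L  [x>a] = 6·3·(12-9)/12 = 9/2 kN·m
Load 3 — point force P=3 kN at a=24/5 m (b=L-a=36/5):
  M_3 = Pa(L-x)/L  [x>a] = 3·(24/5)·(12-9)/12 = 18/5 kN·m
Superposition: M = Σ M_i = 783/5 kN·m ≈ 156.600000 kN·m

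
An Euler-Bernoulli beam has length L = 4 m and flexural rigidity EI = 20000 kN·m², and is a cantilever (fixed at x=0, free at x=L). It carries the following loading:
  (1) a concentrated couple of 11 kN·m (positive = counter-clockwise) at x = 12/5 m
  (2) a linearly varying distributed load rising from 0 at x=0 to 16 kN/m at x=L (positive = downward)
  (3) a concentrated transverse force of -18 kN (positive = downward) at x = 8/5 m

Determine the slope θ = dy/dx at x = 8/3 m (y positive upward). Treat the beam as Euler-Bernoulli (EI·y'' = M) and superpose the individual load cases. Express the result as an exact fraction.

θ(8/3) = -110513/30375000 rad

Load 1 — applied couple M₀=11 kN·m at a=12/5 m (b=L-a=8/5):
  θ_1 = M₀a/EI  [x>a] = 11·(12/5)/20000 = 33/25000 rad
Load 2 — triangular load w₀=16 kN/m (0→w₀ over full span):
  θ_2 = (w₀Lx²/4-w₀L²x/3-w₀x⁴/(24L))/EI = (16·4·(8/3)²/4-16·4²·(8/3)/3-16·(8/3)⁴/(24·4))/20000 = -928/151875 rad
Load 3 — point force P=-18 kN at a=8/5 m (b=L-a=12/5):
  θ_3 = -Pa²/(2EI)  [x>a] = -(-18)·(8/5)²/(2·20000) = 18/15625 rad
Superposition: θ = Σ θ_i = -110513/30375000 rad ≈ -0.003638 rad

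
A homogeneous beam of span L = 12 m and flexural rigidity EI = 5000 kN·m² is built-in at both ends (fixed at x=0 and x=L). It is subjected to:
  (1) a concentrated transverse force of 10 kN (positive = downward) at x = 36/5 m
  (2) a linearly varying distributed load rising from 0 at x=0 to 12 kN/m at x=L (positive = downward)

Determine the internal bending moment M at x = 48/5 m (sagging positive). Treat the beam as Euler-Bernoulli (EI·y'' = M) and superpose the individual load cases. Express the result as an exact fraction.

M(48/5) = 72/125 kN·m

Load 1 — point force P=10 kN at a=36/5 m (b=L-a=24/5):
  M_1 = Pa²(a+3b)(L-x)/L³ - Pa²b/L²  [x>a] = 10·(36/5)²·((36/5)+3·(24/5))·(12-(48/5))/12³ - 10·(36/5)²·(24/5)/12² = -216/125 kN·m
Load 2 — triangular load w₀=12 kN/m (0→w₀ over full span):
  M_2 = 3w₀Lx/20 - w₀L²/30 - w₀x³/(6L) = 3·12·12·(48/5)/20 - 12·12²/30 - 12·(48/5)³/(6·12) = 288/125 kN·m
Superposition: M = Σ M_i = 72/125 kN·m ≈ 0.576000 kN·m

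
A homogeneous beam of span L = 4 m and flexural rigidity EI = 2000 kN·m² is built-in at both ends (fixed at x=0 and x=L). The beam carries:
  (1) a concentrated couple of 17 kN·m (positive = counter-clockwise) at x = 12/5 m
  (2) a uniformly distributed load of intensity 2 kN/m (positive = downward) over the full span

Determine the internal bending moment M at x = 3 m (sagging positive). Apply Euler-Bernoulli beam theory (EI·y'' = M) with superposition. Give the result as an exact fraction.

Load 1 — applied couple M₀=17 kN·m at a=12/5 m (b=L-a=8/5):
  M_1 = R_Ax - M_A - M₀  [x>a] with R_A=153/25, M_A=136/25 = (153/25)·3 - (136/25) - 17 = -102/25 kN·m
Load 2 — uniform load w=2 kN/m over full span:
  M_2 = wLx/2 - wL²/12 - wx²/2 = 2·4·3/2 - 2·4²/12 - 2·3²/2 = 1/3 kN·m
Superposition: M = Σ M_i = -281/75 kN·m ≈ -3.746667 kN·m

M(3) = -281/75 kN·m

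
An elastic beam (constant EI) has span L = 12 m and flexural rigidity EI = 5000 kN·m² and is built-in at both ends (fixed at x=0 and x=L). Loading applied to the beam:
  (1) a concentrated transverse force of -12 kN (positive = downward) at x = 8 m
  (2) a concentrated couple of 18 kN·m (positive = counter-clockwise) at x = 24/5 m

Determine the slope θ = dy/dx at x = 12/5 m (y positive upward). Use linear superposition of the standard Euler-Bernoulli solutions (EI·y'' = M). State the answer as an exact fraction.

θ(12/5) = 1381/390625 rad

Load 1 — point force P=-12 kN at a=8 m (b=L-a=4):
  θ_1 = -Pb²x(2aL-(3a+b)x)/(2L³EI)  [x≤a] = -(-12)·4²·(12/5)·(2·8·12-(3·8+4)·(12/5))/(2·12³·5000) = 52/15625 rad
Load 2 — applied couple M₀=18 kN·m at a=24/5 m (b=L-a=36/5):
  θ_2 = (R_Ax²/2 - M_Ax)/EI  [x≤a] with R_A=54/25, M_A=54/25 = ((54/25)·(12/5)²/2 - (54/25)·(12/5))/5000 = 81/390625 rad
Superposition: θ = Σ θ_i = 1381/390625 rad ≈ 0.003535 rad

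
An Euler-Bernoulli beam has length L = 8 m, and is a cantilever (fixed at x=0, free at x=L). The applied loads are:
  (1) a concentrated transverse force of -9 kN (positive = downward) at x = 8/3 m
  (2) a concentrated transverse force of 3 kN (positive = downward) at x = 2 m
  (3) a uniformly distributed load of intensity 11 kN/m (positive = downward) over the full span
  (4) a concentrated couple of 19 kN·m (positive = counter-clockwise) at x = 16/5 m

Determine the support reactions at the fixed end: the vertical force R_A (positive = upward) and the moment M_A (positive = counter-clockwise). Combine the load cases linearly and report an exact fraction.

R_A = 82 kN, M_A = 315 kN·m

Load 1 — point force P=-9 kN at a=8/3 m (b=L-a=16/3):
  R_A = P = (-9) = -9 kN
  M_A = Pa = (-9)·(8/3) = -24 kN·m
Load 2 — point force P=3 kN at a=2 m (b=L-a=6):
  R_A = P = 3 kN
  M_A = Pa = 3·2 = 6 kN·m
Load 3 — uniform load w=11 kN/m over full span:
  R_A = wL = 11·8 = 88 kN
  M_A = wL²/2 = 11·8²/2 = 352 kN·m
Load 4 — applied couple M₀=19 kN·m at a=16/5 m (b=L-a=24/5):
  R_A = 0 kN
  M_A = -M₀ = -19 kN·m
Superposition: R_A = 82 kN, M_A = 315 kN·m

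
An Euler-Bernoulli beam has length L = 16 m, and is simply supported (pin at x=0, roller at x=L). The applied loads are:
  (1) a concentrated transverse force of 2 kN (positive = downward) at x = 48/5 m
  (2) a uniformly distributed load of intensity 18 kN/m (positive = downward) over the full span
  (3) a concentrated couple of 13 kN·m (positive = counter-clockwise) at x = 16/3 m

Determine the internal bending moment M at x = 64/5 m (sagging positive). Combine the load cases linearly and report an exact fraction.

Load 1 — point force P=2 kN at a=48/5 m (b=L-a=32/5):
  M_1 = Pa(L-x)/L  [x>a] = 2·(48/5)·(16-(64/5))/16 = 96/25 kN·m
Load 2 — uniform load w=18 kN/m over full span:
  M_2 = wx(L-x)/2 = 18·(64/5)·(16-(64/5))/2 = 9216/25 kN·m
Load 3 — applied couple M₀=13 kN·m at a=16/3 m (b=L-a=32/3):
  M_3 = M₀x/L - M₀  [x>a] = 13·(64/5)/16 - 13 = -13/5 kN·m
Superposition: M = Σ M_i = 9247/25 kN·m ≈ 369.880000 kN·m

M(64/5) = 9247/25 kN·m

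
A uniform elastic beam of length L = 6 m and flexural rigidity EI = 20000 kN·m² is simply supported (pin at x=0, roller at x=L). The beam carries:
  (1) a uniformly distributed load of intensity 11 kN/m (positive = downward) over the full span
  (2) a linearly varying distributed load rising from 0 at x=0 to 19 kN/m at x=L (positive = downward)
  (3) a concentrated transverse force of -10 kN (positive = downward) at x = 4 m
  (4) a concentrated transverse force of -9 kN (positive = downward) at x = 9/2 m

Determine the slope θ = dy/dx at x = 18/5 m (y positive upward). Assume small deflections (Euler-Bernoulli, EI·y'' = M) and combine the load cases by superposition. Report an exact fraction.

θ(18/5) = 8048957/3600000000 rad

Load 1 — uniform load w=11 kN/m over full span:
  θ_1 = -w(L³-6Lx²+4x³)/(24EI) = -11·(6³-6·6·(18/5)²+4·(18/5)³)/(24·20000) = 3663/2500000 rad
Load 2 — triangular load w₀=19 kN/m (0→w₀ over full span):
  θ_2 = -w₀(7L⁴-30L²x²+15x⁴)/(360LEI) = -19·(7·6⁴-30·6²·(18/5)²+15·(18/5)⁴)/(360·6·20000) = 1653/1562500 rad
Load 3 — point force P=-10 kN at a=4 m (b=L-a=2):
  θ_3 = -Pb(L²-b²-3x²)/(6LEI)  [x≤a] = -(-10)·2·(6²-2²-3·(18/5)²)/(6·6·20000) = -43/225000 rad
Load 4 — point force P=-9 kN at a=9/2 m (b=L-a=3/2):
  θ_4 = -Pb(L²-b²-3x²)/(6LEI)  [x≤a] = -(-9)·(3/2)·(6²-(3/2)²-3·(18/5)²)/(6·6·20000) = -1539/16000000 rad
Superposition: θ = Σ θ_i = 8048957/3600000000 rad ≈ 0.002236 rad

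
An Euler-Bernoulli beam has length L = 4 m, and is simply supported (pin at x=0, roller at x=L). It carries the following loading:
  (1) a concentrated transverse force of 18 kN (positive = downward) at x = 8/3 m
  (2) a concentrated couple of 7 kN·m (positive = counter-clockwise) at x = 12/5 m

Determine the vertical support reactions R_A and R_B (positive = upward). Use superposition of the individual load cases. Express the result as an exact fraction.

R_A = 31/4 kN, R_B = 41/4 kN

Load 1 — point force P=18 kN at a=8/3 m (b=L-a=4/3):
  R_A = Pb/L = 18·(4/3)/4 = 6 kN
  R_B = Pa/L = 18·(8/3)/4 = 12 kN
Load 2 — applied couple M₀=7 kN·m at a=12/5 m (b=L-a=8/5):
  R_A = M₀/L = 7/4 kN
  R_B = -M₀/L = -7/4 kN
Superposition: R_A = 31/4 kN, R_B = 41/4 kN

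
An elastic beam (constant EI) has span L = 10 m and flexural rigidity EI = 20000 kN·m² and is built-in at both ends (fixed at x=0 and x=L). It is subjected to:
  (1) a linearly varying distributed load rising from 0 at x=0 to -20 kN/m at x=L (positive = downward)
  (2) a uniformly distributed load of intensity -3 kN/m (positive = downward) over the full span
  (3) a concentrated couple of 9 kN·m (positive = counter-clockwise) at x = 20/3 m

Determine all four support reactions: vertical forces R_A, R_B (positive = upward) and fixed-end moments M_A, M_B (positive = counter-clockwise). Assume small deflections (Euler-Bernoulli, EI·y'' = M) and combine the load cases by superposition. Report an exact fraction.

Load 1 — triangular load w₀=-20 kN/m (0→w₀ over full span):
  R_A = 3w₀L/20 = 3·(-20)·10/20 = -30 kN
  M_A = w₀L²/30 = (-20)·10²/30 = -200/3 kN·m
  R_B = 7w₀L/20 = 7·(-20)·10/20 = -70 kN
  M_B = -w₀L²/20 = -(-20)·10²/20 = 100 kN·m
Load 2 — uniform load w=-3 kN/m over full span:
  R_A = wL/2 = (-3)·10/2 = -15 kN
  M_A = wL²/12 = (-3)·10²/12 = -25 kN·m
  R_B = wL/2 = (-3)·10/2 = -15 kN
  M_B = -wL²/12 = -(-3)·10²/12 = 25 kN·m
Load 3 — applied couple M₀=9 kN·m at a=20/3 m (b=L-a=10/3):
  R_A = 6M₀ab/L³ = 6·9·(20/3)·(10/3)/10³ = 6/5 kN
  M_A = M₀b(2a-b)/L² = 9·(10/3)·(2·(20/3)-(10/3))/10² = 3 kN·m
  R_B = -6M₀ab/L³ = -6·9·(20/3)·(10/3)/10³ = -6/5 kN
  M_B = M₀a(2b-a)/L² = 9·(20/3)·(2·(10/3)-(20/3))/10² = 0 kN·m
Superposition: R_A = -219/5 kN, M_A = -266/3 kN·m, R_B = -431/5 kN, M_B = 125 kN·m

R_A = -219/5 kN, M_A = -266/3 kN·m, R_B = -431/5 kN, M_B = 125 kN·m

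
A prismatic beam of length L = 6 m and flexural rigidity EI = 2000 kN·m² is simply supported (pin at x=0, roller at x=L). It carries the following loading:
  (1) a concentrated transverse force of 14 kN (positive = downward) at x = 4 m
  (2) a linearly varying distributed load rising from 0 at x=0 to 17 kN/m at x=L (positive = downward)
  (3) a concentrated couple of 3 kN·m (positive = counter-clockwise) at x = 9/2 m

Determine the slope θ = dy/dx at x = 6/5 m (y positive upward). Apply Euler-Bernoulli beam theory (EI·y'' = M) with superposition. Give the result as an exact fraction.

θ(6/5) = -7471007/180000000 rad

Load 1 — point force P=14 kN at a=4 m (b=L-a=2):
  θ_1 = -Pb(L²-b²-3x²)/(6LEI)  [x≤a] = -14·2·(6²-2²-3·(6/5)²)/(6·6·2000) = -1211/112500 rad
Load 2 — triangular load w₀=17 kN/m (0→w₀ over full span):
  θ_2 = -w₀(7L⁴-30L²x²+15x⁴)/(360LEI) = -17·(7·6⁴-30·6²·(6/5)²+15·(6/5)⁴)/(360·6·2000) = -4641/156250 rad
Load 3 — applied couple M₀=3 kN·m at a=9/2 m (b=L-a=3/2):
  θ_3 = (M₀x²/(2L)+C₁)/EI  [x≤a] with C₁=M₀(3b²-L²)/(6L)=-39/16 = (3·(6/5)²/(2·6)+(-39/16))/2000 = -831/800000 rad
Superposition: θ = Σ θ_i = -7471007/180000000 rad ≈ -0.041506 rad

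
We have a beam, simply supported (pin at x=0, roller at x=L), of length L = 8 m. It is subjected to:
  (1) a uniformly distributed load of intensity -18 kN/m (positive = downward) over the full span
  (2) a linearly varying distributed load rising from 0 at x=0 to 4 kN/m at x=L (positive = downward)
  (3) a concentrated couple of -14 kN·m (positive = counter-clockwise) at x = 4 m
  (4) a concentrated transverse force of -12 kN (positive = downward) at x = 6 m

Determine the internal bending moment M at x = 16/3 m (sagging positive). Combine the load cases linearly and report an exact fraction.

Load 1 — uniform load w=-18 kN/m over full span:
  M_1 = wx(L-x)/2 = (-18)·(16/3)·(8-(16/3))/2 = -128 kN·m
Load 2 — triangular load w₀=4 kN/m (0→w₀ over full span):
  M_2 = w₀Lx/6 - w₀x³/(6L) = 4·8·(16/3)/6 - 4·(16/3)³/(6·8) = 1280/81 kN·m
Load 3 — applied couple M₀=-14 kN·m at a=4 m (b=L-a=4):
  M_3 = M₀x/L - M₀  [x>a] = (-14)·(16/3)/8 - (-14) = 14/3 kN·m
Load 4 — point force P=-12 kN at a=6 m (b=L-a=2):
  M_4 = Pbx/L  [x≤a] = (-12)·2·(16/3)/8 = -16 kN·m
Superposition: M = Σ M_i = -10006/81 kN·m ≈ -123.530864 kN·m

M(16/3) = -10006/81 kN·m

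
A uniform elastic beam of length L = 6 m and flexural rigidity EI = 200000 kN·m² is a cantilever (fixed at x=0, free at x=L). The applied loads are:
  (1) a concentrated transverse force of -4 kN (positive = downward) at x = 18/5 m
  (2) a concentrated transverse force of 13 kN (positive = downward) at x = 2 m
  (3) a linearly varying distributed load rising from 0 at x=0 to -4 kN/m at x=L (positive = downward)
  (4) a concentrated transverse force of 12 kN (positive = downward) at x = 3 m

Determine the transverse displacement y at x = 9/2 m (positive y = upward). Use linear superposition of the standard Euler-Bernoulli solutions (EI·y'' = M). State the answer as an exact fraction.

y(9/2) = 5321803/9600000000 m

Load 1 — point force P=-4 kN at a=18/5 m (b=L-a=12/5):
  y_1 = -Pa²(3x-a)/(6EI)  [x>a] = -(-4)·(18/5)²·(3·(9/2)-(18/5))/(6·200000) = 2673/6250000 m
Load 2 — point force P=13 kN at a=2 m (b=L-a=4):
  y_2 = -Pa²(3x-a)/(6EI)  [x>a] = -13·2²·(3·(9/2)-2)/(6·200000) = -299/600000 m
Load 3 — triangular load w₀=-4 kN/m (0→w₀ over full span):
  y_3 = (w₀Lx³/12-w₀L²x²/6-w₀x⁵/(120L))/EI = ((-4)·6·(9/2)³/12-(-4)·6²·(9/2)²/6-(-4)·(9/2)⁵/(120·6))/200000 = 200961/128000000 m
Load 4 — point force P=12 kN at a=3 m (b=L-a=3):
  y_4 = -Pa²(3x-a)/(6EI)  [x>a] = -12·3²·(3·(9/2)-3)/(6·200000) = -189/200000 m
Superposition: y = Σ y_i = 5321803/9600000000 m ≈ 0.000554 m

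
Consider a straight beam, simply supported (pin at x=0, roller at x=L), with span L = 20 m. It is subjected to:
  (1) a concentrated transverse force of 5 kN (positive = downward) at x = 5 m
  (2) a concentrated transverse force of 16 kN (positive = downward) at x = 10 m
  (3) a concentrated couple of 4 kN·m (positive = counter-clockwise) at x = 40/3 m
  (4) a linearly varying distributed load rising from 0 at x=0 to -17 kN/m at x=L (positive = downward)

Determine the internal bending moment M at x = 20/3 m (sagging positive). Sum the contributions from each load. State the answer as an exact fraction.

M(20/3) = -21422/81 kN·m

Load 1 — point force P=5 kN at a=5 m (b=L-a=15):
  M_1 = Pa(L-x)/L  [x>a] = 5·5·(20-(20/3))/20 = 50/3 kN·m
Load 2 — point force P=16 kN at a=10 m (b=L-a=10):
  M_2 = Pbx/L  [x≤a] = 16·10·(20/3)/20 = 160/3 kN·m
Load 3 — applied couple M₀=4 kN·m at a=40/3 m (b=L-a=20/3):
  M_3 = M₀x/L  [x≤a] = 4·(20/3)/20 = 4/3 kN·m
Load 4 — triangular load w₀=-17 kN/m (0→w₀ over full span):
  M_4 = w₀Lx/6 - w₀x³/(6L) = (-17)·20·(20/3)/6 - (-17)·(20/3)³/(6·20) = -27200/81 kN·m
Superposition: M = Σ M_i = -21422/81 kN·m ≈ -264.469136 kN·m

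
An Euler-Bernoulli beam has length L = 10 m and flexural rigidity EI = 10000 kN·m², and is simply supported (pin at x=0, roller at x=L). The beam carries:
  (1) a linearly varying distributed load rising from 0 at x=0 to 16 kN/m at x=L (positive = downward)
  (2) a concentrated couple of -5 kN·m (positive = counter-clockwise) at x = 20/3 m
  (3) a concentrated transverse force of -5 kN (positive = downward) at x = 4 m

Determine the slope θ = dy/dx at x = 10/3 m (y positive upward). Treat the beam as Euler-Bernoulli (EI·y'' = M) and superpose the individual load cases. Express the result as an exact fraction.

θ(10/3) = -37199/2430000 rad

Load 1 — triangular load w₀=16 kN/m (0→w₀ over full span):
  θ_1 = -w₀(7L⁴-30L²x²+15x⁴)/(360LEI) = -16·(7·10⁴-30·10²·(10/3)²+15·(10/3)⁴)/(360·10·10000) = -104/6075 rad
Load 2 — applied couple M₀=-5 kN·m at a=20/3 m (b=L-a=10/3):
  θ_2 = (M₀x²/(2L)+C₁)/EI  [x≤a] with C₁=M₀(3b²-L²)/(6L)=50/9 = ((-5)·(10/3)²/(2·10)+(50/9))/10000 = 1/3600 rad
Load 3 — point force P=-5 kN at a=4 m (b=L-a=6):
  θ_3 = -Pb(L²-b²-3x²)/(6LEI)  [x≤a] = -(-5)·6·(10²-6²-3·(10/3)²)/(6·10·10000) = 23/15000 rad
Superposition: θ = Σ θ_i = -37199/2430000 rad ≈ -0.015308 rad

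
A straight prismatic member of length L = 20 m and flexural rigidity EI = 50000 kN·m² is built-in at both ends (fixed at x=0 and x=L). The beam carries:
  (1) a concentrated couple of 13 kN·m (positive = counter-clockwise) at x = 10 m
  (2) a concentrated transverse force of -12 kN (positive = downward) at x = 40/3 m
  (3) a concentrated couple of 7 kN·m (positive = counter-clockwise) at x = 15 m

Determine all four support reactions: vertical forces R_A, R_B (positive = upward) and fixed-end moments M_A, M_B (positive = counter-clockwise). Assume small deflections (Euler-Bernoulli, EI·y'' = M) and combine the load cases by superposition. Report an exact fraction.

Load 1 — applied couple M₀=13 kN·m at a=10 m (b=L-a=10):
  R_A = 6M₀ab/L³ = 6·13·10·10/20³ = 39/40 kN
  M_A = M₀b(2a-b)/L² = 13·10·(2·10-10)/20² = 13/4 kN·m
  R_B = -6M₀ab/L³ = -6·13·10·10/20³ = -39/40 kN
  M_B = M₀a(2b-a)/L² = 13·10·(2·10-10)/20² = 13/4 kN·m
Load 2 — point force P=-12 kN at a=40/3 m (b=L-a=20/3):
  R_A = Pb²(3a+b)/L³ = (-12)·(20/3)²·(3·(40/3)+(20/3))/20³ = -28/9 kN
  M_A = Pab²/L² = (-12)·(40/3)·(20/3)²/20² = -160/9 kN·m
  R_B = Pa²(a+3b)/L³ = (-12)·(40/3)²·((40/3)+3·(20/3))/20³ = -80/9 kN
  M_B = -Pa²b/L² = -(-12)·(40/3)²·(20/3)/20² = 320/9 kN·m
Load 3 — applied couple M₀=7 kN·m at a=15 m (b=L-a=5):
  R_A = 6M₀ab/L³ = 6·7·15·5/20³ = 63/160 kN
  M_A = M₀b(2a-b)/L² = 7·5·(2·15-5)/20² = 35/16 kN·m
  R_B = -6M₀ab/L³ = -6·7·15·5/20³ = -63/160 kN
  M_B = M₀a(2b-a)/L² = 7·15·(2·5-15)/20² = -21/16 kN·m
Superposition: R_A = -2509/1440 kN, M_A = -1777/144 kN·m, R_B = -14771/1440 kN, M_B = 5399/144 kN·m

R_A = -2509/1440 kN, M_A = -1777/144 kN·m, R_B = -14771/1440 kN, M_B = 5399/144 kN·m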